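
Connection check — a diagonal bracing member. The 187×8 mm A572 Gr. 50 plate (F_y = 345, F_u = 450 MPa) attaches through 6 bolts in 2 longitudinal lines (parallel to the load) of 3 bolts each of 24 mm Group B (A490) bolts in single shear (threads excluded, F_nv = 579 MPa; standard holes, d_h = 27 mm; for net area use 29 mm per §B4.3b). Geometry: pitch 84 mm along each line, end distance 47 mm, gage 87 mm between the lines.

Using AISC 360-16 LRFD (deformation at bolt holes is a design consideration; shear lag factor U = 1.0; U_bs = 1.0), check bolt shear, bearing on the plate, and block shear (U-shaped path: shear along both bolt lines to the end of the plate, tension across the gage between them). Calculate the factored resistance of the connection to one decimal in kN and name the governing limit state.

Bolt shear: A_b = π(24)²/4 = 452.39 mm². φR_n = 0.75 × 579 × 452.39 × 6 × 1 = 1178.7 kN.
Bearing (8 mm plate, F_u = 450 MPa): end bolts L_c = 47 − 27/2 = 33.5, R_n = min(1.2×33.5×8×450, 2.4×24×8×450) = 144.72 kN/bolt; interior L_c = 84 − 27 = 57, R_n = 207.36 kN/bolt. φR_n = 0.75 × (2×144.72 + 4×207.36) = 839.2 kN.
Block shear: shear path 2×[47+2×84] = 2×215 mm, A_gv = 3440, A_nv = 2×(215 − 2.5×29)×8 = 2280 mm²; tension across gage: (87 − 1×29)×8 = 464 mm². R_n = min(0.6×450×2280, 0.6×345×3440) + 1.0×450×464 = min(615.6, 712.08) + 208.8 = 824.4 kN. φR_n = 0.75 × 824.4 = 618.3 kN.
Governing: min(1178.7, 839.2, 618.3) = 618.3 kN → block shear.

618.3 kN (block shear governs)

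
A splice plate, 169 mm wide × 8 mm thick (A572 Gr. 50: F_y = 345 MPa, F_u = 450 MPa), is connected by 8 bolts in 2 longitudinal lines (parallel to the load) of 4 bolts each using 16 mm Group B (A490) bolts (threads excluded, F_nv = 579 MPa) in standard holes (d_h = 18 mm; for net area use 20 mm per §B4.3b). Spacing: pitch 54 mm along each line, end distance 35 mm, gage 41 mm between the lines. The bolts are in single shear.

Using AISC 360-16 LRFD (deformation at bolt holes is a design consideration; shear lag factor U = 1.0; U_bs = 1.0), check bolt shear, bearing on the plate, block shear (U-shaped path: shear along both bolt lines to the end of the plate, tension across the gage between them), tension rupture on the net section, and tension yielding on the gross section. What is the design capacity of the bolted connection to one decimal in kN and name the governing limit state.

Bolt shear: A_b = π(16)²/4 = 201.06 mm². φR_n = 0.75 × 579 × 201.06 × 8 × 1 = 698.5 kN.
Bearing (8 mm plate, F_u = 450 MPa): end bolts L_c = 35 − 18/2 = 26, R_n = min(1.2×26×8×450, 2.4×16×8×450) = 112.32 kN/bolt; interior L_c = 54 − 18 = 36, R_n = 138.24 kN/bolt. φR_n = 0.75 × (2×112.32 + 6×138.24) = 790.6 kN.
Block shear: shear path 2×[35+3×54] = 2×197 mm, A_gv = 3152, A_nv = 2×(197 − 3.5×20)×8 = 2032 mm²; tension across gage: (41 − 1×20)×8 = 168 mm². R_n = min(0.6×450×2032, 0.6×345×3152) + 1.0×450×168 = min(548.64, 652.46) + 75.6 = 624.24 kN. φR_n = 0.75 × 624.24 = 468.2 kN.
Tension rupture (net): A_n = (169 − 2×20)×8 = 1032 mm² (U = 1.0, A_e = A_n). φR_n = 0.75 × 450 × 1032 = 348.3 kN.
Tension yield (gross): A_g = 169×8 = 1352 mm². φR_n = 0.90 × 345 × 1352 = 419.8 kN.
Governing: min(698.5, 790.6, 468.2, 348.3, 419.8) = 348.3 kN → net-section rupture.

348.3 kN (net-section rupture governs)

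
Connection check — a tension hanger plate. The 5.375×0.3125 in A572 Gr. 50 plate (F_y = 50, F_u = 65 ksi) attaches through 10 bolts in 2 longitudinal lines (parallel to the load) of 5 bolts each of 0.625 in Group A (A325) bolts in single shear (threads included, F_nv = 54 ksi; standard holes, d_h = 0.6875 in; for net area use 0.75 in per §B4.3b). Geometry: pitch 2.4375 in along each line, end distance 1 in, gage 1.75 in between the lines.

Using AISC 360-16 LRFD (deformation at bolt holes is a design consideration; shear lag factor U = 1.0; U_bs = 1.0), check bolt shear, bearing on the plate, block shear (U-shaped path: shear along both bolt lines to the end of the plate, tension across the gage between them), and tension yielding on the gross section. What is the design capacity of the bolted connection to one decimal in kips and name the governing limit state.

75.6 kips (gross-section yield governs)

Bolt shear: A_b = π(0.625)²/4 = 0.3068 in². φR_n = 0.75 × 54 × 0.3068 × 10 × 1 = 124.3 kips.
Bearing (0.3125 in plate, F_u = 65 ksi): end bolts L_c = 1 − 0.6875/2 = 0.65625, R_n = min(1.2×0.65625×0.3125×65, 2.4×0.625×0.3125×65) = 15.996 kips/bolt; interior L_c = 2.4375 − 0.6875 = 1.75, R_n = 30.469 kips/bolt. φR_n = 0.75 × (2×15.996 + 8×30.469) = 206.8 kips.
Block shear: shear path 2×[1+4×2.4375] = 2×10.75 in, A_gv = 6.7188, A_nv = 2×(10.75 − 4.5×0.75)×0.3125 = 4.6094 in²; tension across gage: (1.75 − 1×0.75)×0.3125 = 0.3125 in². R_n = min(0.6×65×4.6094, 0.6×50×6.7188) + 1.0×65×0.3125 = min(179.77, 201.56) + 20.313 = 200.08 kips. φR_n = 0.75 × 200.08 = 150.1 kips.
Tension yield (gross): A_g = 5.375×0.3125 = 1.6797 in². φR_n = 0.90 × 50 × 1.6797 = 75.6 kips.
Governing: min(124.3, 206.8, 150.1, 75.6) = 75.6 kips → gross-section yield.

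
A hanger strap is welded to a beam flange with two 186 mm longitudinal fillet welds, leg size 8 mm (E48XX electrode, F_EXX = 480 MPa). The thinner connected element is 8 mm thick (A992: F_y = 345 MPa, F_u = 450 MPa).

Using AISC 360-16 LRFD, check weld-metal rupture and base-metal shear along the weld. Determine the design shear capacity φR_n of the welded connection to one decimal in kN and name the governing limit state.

Weld metal: throat = 0.707×8 = 5.656 mm, L = 2×186 = 372 mm. φR_n = 0.75 × 0.6 × 480 × 5.656 × 372 = 454.5 kN.
Base metal shear (8 mm plate): yield φR_n = 1.0×0.6×345×8×372 = 616.0 kN; rupture φR_n = 0.75×0.6×450×8×372 = 602.6 kN; take 602.6 kN (rupture).
Governing: min(454.5, 602.6) = 454.5 kN → weld metal.

454.5 kN (weld metal governs)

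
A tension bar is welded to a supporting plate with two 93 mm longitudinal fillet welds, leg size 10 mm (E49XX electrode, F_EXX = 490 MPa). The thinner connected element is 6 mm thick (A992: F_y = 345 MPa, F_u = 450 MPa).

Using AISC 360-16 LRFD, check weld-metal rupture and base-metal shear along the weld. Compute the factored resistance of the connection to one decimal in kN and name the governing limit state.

Weld metal: throat = 0.707×10 = 7.07 mm, L = 2×93 = 186 mm. φR_n = 0.75 × 0.6 × 490 × 7.07 × 186 = 290.0 kN.
Base metal shear (6 mm plate): yield φR_n = 1.0×0.6×345×6×186 = 231.0 kN; rupture φR_n = 0.75×0.6×450×6×186 = 226.0 kN; take 226.0 kN (rupture).
Governing: min(290.0, 226.0) = 226.0 kN → base-metal shear.

226.0 kN (base-metal shear governs)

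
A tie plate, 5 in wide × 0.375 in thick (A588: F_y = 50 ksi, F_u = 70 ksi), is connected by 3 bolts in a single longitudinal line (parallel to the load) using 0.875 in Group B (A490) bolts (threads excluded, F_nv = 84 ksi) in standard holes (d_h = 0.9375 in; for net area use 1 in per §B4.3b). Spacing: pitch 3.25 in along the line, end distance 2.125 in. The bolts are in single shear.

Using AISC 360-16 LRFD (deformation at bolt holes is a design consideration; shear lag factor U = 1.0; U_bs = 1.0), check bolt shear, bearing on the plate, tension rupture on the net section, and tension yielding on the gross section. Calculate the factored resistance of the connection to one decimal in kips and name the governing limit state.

78.8 kips (net-section rupture governs)

Bolt shear: A_b = π(0.875)²/4 = 0.60132 in². φR_n = 0.75 × 84 × 0.60132 × 3 × 1 = 113.6 kips.
Bearing (0.375 in plate, F_u = 70 ksi): end bolts L_c = 2.125 − 0.9375/2 = 1.65625, R_n = min(1.2×1.65625×0.375×70, 2.4×0.875×0.375×70) = 52.172 kips/bolt; interior L_c = 3.25 − 0.9375 = 2.3125, R_n = 55.125 kips/bolt. φR_n = 0.75 × (1×52.172 + 2×55.125) = 121.8 kips.
Tension rupture (net): A_n = (5 − 1×1)×0.375 = 1.5 in² (U = 1.0, A_e = A_n). φR_n = 0.75 × 70 × 1.5 = 78.8 kips.
Tension yield (gross): A_g = 5×0.375 = 1.875 in². φR_n = 0.90 × 50 × 1.875 = 84.4 kips.
Governing: min(113.6, 121.8, 78.8, 84.4) = 78.8 kips → net-section rupture.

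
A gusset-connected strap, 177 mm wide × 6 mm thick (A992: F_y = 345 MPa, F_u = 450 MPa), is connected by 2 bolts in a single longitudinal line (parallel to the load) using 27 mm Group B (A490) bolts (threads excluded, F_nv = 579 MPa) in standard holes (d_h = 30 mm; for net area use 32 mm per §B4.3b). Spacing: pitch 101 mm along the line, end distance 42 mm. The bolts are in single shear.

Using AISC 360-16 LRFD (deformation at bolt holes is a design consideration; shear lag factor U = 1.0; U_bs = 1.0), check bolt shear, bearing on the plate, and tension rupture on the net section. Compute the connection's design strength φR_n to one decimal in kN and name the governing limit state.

Bolt shear: A_b = π(27)²/4 = 572.56 mm². φR_n = 0.75 × 579 × 572.56 × 2 × 1 = 497.3 kN.
Bearing (6 mm plate, F_u = 450 MPa): end bolts L_c = 42 − 30/2 = 27, R_n = min(1.2×27×6×450, 2.4×27×6×450) = 87.48 kN/bolt; interior L_c = 101 − 30 = 71, R_n = 174.96 kN/bolt. φR_n = 0.75 × (1×87.48 + 1×174.96) = 196.8 kN.
Tension rupture (net): A_n = (177 − 1×32)×6 = 870 mm² (U = 1.0, A_e = A_n). φR_n = 0.75 × 450 × 870 = 293.6 kN.
Governing: min(497.3, 196.8, 293.6) = 196.8 kN → bearing.

196.8 kN (bearing governs)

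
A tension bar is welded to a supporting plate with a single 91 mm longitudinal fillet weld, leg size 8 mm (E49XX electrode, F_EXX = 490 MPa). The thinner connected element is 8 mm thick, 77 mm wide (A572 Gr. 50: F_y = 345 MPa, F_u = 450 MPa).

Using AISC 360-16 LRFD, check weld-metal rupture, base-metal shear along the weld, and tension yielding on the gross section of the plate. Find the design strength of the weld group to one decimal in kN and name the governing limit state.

113.5 kN (weld metal governs)

Weld metal: throat = 0.707×8 = 5.656 mm, L = 91 mm. φR_n = 0.75 × 0.6 × 490 × 5.656 × 91 = 113.5 kN.
Base metal shear (8 mm plate): yield φR_n = 1.0×0.6×345×8×91 = 150.7 kN; rupture φR_n = 0.75×0.6×450×8×91 = 147.4 kN; take 147.4 kN (rupture).
Tension yield (gross): A_g = 77×8 = 616 mm². φR_n = 0.90 × 345 × 616 = 191.3 kN.
Governing: min(113.5, 147.4, 191.3) = 113.5 kN → weld metal.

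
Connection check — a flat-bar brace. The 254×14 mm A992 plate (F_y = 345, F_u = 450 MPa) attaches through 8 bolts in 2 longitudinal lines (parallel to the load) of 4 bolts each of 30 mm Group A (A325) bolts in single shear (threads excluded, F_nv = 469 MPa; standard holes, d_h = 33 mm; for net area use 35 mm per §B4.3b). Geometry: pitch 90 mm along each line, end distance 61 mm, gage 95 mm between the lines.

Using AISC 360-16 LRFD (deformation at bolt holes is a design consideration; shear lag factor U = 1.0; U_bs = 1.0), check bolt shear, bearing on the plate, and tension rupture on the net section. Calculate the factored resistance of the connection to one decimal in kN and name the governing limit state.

869.4 kN (net-section rupture governs)

Bolt shear: A_b = π(30)²/4 = 706.86 mm². φR_n = 0.75 × 469 × 706.86 × 8 × 1 = 1989.1 kN.
Bearing (14 mm plate, F_u = 450 MPa): end bolts L_c = 61 − 33/2 = 44.5, R_n = min(1.2×44.5×14×450, 2.4×30×14×450) = 336.42 kN/bolt; interior L_c = 90 − 33 = 57, R_n = 430.92 kN/bolt. φR_n = 0.75 × (2×336.42 + 6×430.92) = 2443.8 kN.
Tension rupture (net): A_n = (254 − 2×35)×14 = 2576 mm² (U = 1.0, A_e = A_n). φR_n = 0.75 × 450 × 2576 = 869.4 kN.
Governing: min(1989.1, 2443.8, 869.4) = 869.4 kN → net-section rupture.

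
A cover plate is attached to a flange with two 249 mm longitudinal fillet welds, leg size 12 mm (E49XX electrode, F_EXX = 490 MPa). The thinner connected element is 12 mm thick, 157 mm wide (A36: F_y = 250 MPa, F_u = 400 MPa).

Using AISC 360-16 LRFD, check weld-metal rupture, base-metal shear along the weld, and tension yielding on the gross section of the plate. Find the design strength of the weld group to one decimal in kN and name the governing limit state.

Weld metal: throat = 0.707×12 = 8.484 mm, L = 2×249 = 498 mm. φR_n = 0.75 × 0.6 × 490 × 8.484 × 498 = 931.6 kN.
Base metal shear (12 mm plate): yield φR_n = 1.0×0.6×250×12×498 = 896.4 kN; rupture φR_n = 0.75×0.6×400×12×498 = 1075.7 kN; take 896.4 kN (yield).
Tension yield (gross): A_g = 157×12 = 1884 mm². φR_n = 0.90 × 250 × 1884 = 423.9 kN.
Governing: min(931.6, 896.4, 423.9) = 423.9 kN → gross-section yield.

423.9 kN (gross-section yield governs)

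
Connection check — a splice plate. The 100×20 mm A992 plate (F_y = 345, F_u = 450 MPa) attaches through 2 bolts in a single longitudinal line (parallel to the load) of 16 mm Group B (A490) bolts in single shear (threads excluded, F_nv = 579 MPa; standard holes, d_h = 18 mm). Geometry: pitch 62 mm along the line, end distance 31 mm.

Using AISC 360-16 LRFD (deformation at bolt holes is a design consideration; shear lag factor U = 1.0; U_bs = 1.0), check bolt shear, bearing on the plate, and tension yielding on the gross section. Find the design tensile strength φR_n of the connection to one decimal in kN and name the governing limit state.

174.6 kN (bolt shear governs)

Bolt shear: A_b = π(16)²/4 = 201.06 mm². φR_n = 0.75 × 579 × 201.06 × 2 × 1 = 174.6 kN.
Bearing (20 mm plate, F_u = 450 MPa): end bolts L_c = 31 − 18/2 = 22, R_n = min(1.2×22×20×450, 2.4×16×20×450) = 237.6 kN/bolt; interior L_c = 62 − 18 = 44, R_n = 345.6 kN/bolt. φR_n = 0.75 × (1×237.6 + 1×345.6) = 437.4 kN.
Tension yield (gross): A_g = 100×20 = 2000 mm². φR_n = 0.90 × 345 × 2000 = 621.0 kN.
Governing: min(174.6, 437.4, 621.0) = 174.6 kN → bolt shear.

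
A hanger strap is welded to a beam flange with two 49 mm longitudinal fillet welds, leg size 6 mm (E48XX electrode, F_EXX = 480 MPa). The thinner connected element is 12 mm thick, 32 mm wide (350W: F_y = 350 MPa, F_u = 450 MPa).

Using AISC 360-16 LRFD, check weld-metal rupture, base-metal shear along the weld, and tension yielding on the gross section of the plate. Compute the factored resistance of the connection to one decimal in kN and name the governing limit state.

89.8 kN (weld metal governs)

Weld metal: throat = 0.707×6 = 4.242 mm, L = 2×49 = 98 mm. φR_n = 0.75 × 0.6 × 480 × 4.242 × 98 = 89.8 kN.
Base metal shear (12 mm plate): yield φR_n = 1.0×0.6×350×12×98 = 247.0 kN; rupture φR_n = 0.75×0.6×450×12×98 = 238.1 kN; take 238.1 kN (rupture).
Tension yield (gross): A_g = 32×12 = 384 mm². φR_n = 0.90 × 350 × 384 = 121.0 kN.
Governing: min(89.8, 238.1, 121.0) = 89.8 kN → weld metal.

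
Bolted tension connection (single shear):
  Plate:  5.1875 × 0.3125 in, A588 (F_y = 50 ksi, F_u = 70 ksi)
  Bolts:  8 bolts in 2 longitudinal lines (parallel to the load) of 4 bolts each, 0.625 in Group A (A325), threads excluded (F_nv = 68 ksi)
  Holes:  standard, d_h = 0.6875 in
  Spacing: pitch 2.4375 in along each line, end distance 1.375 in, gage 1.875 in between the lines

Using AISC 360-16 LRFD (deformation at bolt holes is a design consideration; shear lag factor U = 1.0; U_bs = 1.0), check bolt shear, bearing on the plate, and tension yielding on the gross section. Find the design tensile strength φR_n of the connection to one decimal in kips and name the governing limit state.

Bolt shear: A_b = π(0.625)²/4 = 0.3068 in². φR_n = 0.75 × 68 × 0.3068 × 8 × 1 = 125.2 kips.
Bearing (0.3125 in plate, F_u = 70 ksi): end bolts L_c = 1.375 − 0.6875/2 = 1.03125, R_n = min(1.2×1.03125×0.3125×70, 2.4×0.625×0.3125×70) = 27.07 kips/bolt; interior L_c = 2.4375 − 0.6875 = 1.75, R_n = 32.813 kips/bolt. φR_n = 0.75 × (2×27.07 + 6×32.813) = 188.3 kips.
Tension yield (gross): A_g = 5.1875×0.3125 = 1.6211 in². φR_n = 0.90 × 50 × 1.6211 = 72.9 kips.
Governing: min(125.2, 188.3, 72.9) = 72.9 kips → gross-section yield.

72.9 kips (gross-section yield governs)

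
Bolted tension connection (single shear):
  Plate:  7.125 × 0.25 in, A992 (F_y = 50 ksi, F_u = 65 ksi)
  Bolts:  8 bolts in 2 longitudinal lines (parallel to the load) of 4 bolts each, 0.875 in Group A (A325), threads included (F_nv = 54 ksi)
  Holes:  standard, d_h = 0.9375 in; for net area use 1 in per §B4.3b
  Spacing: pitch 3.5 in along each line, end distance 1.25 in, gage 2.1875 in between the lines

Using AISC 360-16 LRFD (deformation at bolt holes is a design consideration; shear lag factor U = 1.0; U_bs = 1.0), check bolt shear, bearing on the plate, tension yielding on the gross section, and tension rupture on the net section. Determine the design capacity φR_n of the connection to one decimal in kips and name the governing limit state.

62.5 kips (net-section rupture governs)

Bolt shear: A_b = π(0.875)²/4 = 0.60132 in². φR_n = 0.75 × 54 × 0.60132 × 8 × 1 = 194.8 kips.
Bearing (0.25 in plate, F_u = 65 ksi): end bolts L_c = 1.25 − 0.9375/2 = 0.78125, R_n = min(1.2×0.78125×0.25×65, 2.4×0.875×0.25×65) = 15.234 kips/bolt; interior L_c = 3.5 − 0.9375 = 2.5625, R_n = 34.125 kips/bolt. φR_n = 0.75 × (2×15.234 + 6×34.125) = 176.4 kips.
Tension yield (gross): A_g = 7.125×0.25 = 1.7813 in². φR_n = 0.90 × 50 × 1.7813 = 80.2 kips.
Tension rupture (net): A_n = (7.125 − 2×1)×0.25 = 1.2813 in² (U = 1.0, A_e = A_n). φR_n = 0.75 × 65 × 1.2813 = 62.5 kips.
Governing: min(194.8, 176.4, 80.2, 62.5) = 62.5 kips → net-section rupture.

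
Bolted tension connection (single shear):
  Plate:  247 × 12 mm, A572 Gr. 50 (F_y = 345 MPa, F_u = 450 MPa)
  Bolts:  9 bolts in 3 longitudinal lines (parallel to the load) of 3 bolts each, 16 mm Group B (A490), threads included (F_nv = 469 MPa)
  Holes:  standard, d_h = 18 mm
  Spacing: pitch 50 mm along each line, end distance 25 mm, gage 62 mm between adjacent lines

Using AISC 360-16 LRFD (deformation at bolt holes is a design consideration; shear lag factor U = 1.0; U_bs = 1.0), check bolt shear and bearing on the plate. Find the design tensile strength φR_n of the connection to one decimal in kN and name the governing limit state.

Bolt shear: A_b = π(16)²/4 = 201.06 mm². φR_n = 0.75 × 469 × 201.06 × 9 × 1 = 636.5 kN.
Bearing (12 mm plate, F_u = 450 MPa): end bolts L_c = 25 − 18/2 = 16, R_n = min(1.2×16×12×450, 2.4×16×12×450) = 103.68 kN/bolt; interior L_c = 50 − 18 = 32, R_n = 207.36 kN/bolt. φR_n = 0.75 × (3×103.68 + 6×207.36) = 1166.4 kN.
Governing: min(636.5, 1166.4) = 636.5 kN → bolt shear.

636.5 kN (bolt shear governs)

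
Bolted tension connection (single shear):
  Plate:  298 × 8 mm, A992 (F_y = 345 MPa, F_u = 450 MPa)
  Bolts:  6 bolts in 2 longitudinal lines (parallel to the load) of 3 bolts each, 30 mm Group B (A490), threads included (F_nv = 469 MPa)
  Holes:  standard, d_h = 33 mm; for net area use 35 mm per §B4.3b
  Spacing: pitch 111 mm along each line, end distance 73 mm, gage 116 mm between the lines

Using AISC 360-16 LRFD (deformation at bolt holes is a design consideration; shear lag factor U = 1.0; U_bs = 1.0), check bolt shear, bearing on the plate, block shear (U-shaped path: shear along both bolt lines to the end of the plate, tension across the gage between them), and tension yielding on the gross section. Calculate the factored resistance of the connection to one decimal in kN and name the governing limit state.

Bolt shear: A_b = π(30)²/4 = 706.86 mm². φR_n = 0.75 × 469 × 706.86 × 6 × 1 = 1491.8 kN.
Bearing (8 mm plate, F_u = 450 MPa): end bolts L_c = 73 − 33/2 = 56.5, R_n = min(1.2×56.5×8×450, 2.4×30×8×450) = 244.08 kN/bolt; interior L_c = 111 − 33 = 78, R_n = 259.2 kN/bolt. φR_n = 0.75 × (2×244.08 + 4×259.2) = 1143.7 kN.
Block shear: shear path 2×[73+2×111] = 2×295 mm, A_gv = 4720, A_nv = 2×(295 − 2.5×35)×8 = 3320 mm²; tension across gage: (116 − 1×35)×8 = 648 mm². R_n = min(0.6×450×3320, 0.6×345×4720) + 1.0×450×648 = min(896.4, 977.04) + 291.6 = 1188 kN. φR_n = 0.75 × 1188 = 891.0 kN.
Tension yield (gross): A_g = 298×8 = 2384 mm². φR_n = 0.90 × 345 × 2384 = 740.2 kN.
Governing: min(1491.8, 1143.7, 891.0, 740.2) = 740.2 kN → gross-section yield.

740.2 kN (gross-section yield governs)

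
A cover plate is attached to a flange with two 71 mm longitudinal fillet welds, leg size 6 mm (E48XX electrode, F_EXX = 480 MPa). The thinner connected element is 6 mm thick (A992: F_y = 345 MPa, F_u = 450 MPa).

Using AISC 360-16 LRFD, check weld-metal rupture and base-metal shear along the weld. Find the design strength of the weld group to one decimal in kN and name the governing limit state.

Weld metal: throat = 0.707×6 = 4.242 mm, L = 2×71 = 142 mm. φR_n = 0.75 × 0.6 × 480 × 4.242 × 142 = 130.1 kN.
Base metal shear (6 mm plate): yield φR_n = 1.0×0.6×345×6×142 = 176.4 kN; rupture φR_n = 0.75×0.6×450×6×142 = 172.5 kN; take 172.5 kN (rupture).
Governing: min(130.1, 172.5) = 130.1 kN → weld metal.

130.1 kN (weld metal governs)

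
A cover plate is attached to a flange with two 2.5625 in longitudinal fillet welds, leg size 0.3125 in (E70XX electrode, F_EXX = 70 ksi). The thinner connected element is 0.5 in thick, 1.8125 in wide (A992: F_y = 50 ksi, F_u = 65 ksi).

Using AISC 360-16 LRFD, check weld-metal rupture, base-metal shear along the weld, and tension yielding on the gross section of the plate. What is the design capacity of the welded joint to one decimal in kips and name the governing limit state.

35.7 kips (weld metal governs)

Weld metal: throat = 0.707×0.3125 = 0.22094 in, L = 2×2.5625 = 5.125 in. φR_n = 0.75 × 0.6 × 70 × 0.22094 × 5.125 = 35.7 kips.
Base metal shear (0.5 in plate): yield φR_n = 1.0×0.6×50×0.5×5.125 = 76.9 kips; rupture φR_n = 0.75×0.6×65×0.5×5.125 = 75.0 kips; take 75.0 kips (rupture).
Tension yield (gross): A_g = 1.8125×0.5 = 0.90625 in². φR_n = 0.90 × 50 × 0.90625 = 40.8 kips.
Governing: min(35.7, 75.0, 40.8) = 35.7 kips → weld metal.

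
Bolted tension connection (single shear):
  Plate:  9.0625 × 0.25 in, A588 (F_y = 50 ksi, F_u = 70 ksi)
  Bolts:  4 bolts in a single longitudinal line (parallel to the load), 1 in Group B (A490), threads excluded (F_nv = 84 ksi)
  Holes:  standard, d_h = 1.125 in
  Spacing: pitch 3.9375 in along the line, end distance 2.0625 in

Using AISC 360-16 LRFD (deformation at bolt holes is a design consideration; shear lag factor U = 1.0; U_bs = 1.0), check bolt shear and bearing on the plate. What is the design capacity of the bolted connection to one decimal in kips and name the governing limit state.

118.1 kips (bearing governs)

Bolt shear: A_b = π(1)²/4 = 0.7854 in². φR_n = 0.75 × 84 × 0.7854 × 4 × 1 = 197.9 kips.
Bearing (0.25 in plate, F_u = 70 ksi): end bolts L_c = 2.0625 − 1.125/2 = 1.5, R_n = min(1.2×1.5×0.25×70, 2.4×1×0.25×70) = 31.5 kips/bolt; interior L_c = 3.9375 − 1.125 = 2.8125, R_n = 42 kips/bolt. φR_n = 0.75 × (1×31.5 + 3×42) = 118.1 kips.
Governing: min(197.9, 118.1) = 118.1 kips → bearing.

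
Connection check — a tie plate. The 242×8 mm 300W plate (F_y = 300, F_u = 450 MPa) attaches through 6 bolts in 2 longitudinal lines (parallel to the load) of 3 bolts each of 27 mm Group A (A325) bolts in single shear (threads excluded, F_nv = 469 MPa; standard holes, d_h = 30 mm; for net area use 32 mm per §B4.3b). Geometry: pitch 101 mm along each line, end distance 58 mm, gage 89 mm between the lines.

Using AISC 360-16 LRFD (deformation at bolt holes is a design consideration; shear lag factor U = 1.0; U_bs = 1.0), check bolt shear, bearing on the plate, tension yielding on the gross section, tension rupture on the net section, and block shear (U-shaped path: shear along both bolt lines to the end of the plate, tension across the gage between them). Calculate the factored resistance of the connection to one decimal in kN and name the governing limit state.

480.6 kN (net-section rupture governs)

Bolt shear: A_b = π(27)²/4 = 572.56 mm². φR_n = 0.75 × 469 × 572.56 × 6 × 1 = 1208.4 kN.
Bearing (8 mm plate, F_u = 450 MPa): end bolts L_c = 58 − 30/2 = 43, R_n = min(1.2×43×8×450, 2.4×27×8×450) = 185.76 kN/bolt; interior L_c = 101 − 30 = 71, R_n = 233.28 kN/bolt. φR_n = 0.75 × (2×185.76 + 4×233.28) = 978.5 kN.
Tension yield (gross): A_g = 242×8 = 1936 mm². φR_n = 0.90 × 300 × 1936 = 522.7 kN.
Tension rupture (net): A_n = (242 − 2×32)×8 = 1424 mm² (U = 1.0, A_e = A_n). φR_n = 0.75 × 450 × 1424 = 480.6 kN.
Block shear: shear path 2×[58+2×101] = 2×260 mm, A_gv = 4160, A_nv = 2×(260 − 2.5×32)×8 = 2880 mm²; tension across gage: (89 − 1×32)×8 = 456 mm². R_n = min(0.6×450×2880, 0.6×300×4160) + 1.0×450×456 = min(777.6, 748.8) + 205.2 = 954 kN. φR_n = 0.75 × 954 = 715.5 kN.
Governing: min(1208.4, 978.5, 522.7, 480.6, 715.5) = 480.6 kN → net-section rupture.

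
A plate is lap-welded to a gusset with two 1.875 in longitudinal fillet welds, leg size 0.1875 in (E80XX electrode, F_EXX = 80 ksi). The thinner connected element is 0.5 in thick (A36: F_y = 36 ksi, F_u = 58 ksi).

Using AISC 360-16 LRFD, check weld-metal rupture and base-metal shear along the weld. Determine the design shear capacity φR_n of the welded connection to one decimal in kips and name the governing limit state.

17.9 kips (weld metal governs)

Weld metal: throat = 0.707×0.1875 = 0.13256 in, L = 2×1.875 = 3.75 in. φR_n = 0.75 × 0.6 × 80 × 0.13256 × 3.75 = 17.9 kips.
Base metal shear (0.5 in plate): yield φR_n = 1.0×0.6×36×0.5×3.75 = 40.5 kips; rupture φR_n = 0.75×0.6×58×0.5×3.75 = 48.9 kips; take 40.5 kips (yield).
Governing: min(17.9, 40.5) = 17.9 kips → weld metal.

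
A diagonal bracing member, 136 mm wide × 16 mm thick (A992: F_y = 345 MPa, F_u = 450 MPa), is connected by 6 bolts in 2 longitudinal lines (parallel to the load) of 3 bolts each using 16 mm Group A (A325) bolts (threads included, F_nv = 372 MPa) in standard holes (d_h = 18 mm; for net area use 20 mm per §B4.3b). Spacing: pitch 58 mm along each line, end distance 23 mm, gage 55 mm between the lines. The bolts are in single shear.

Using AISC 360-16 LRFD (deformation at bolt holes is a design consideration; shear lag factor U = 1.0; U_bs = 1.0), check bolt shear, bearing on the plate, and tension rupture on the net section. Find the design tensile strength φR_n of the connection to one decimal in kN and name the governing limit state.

336.6 kN (bolt shear governs)

Bolt shear: A_b = π(16)²/4 = 201.06 mm². φR_n = 0.75 × 372 × 201.06 × 6 × 1 = 336.6 kN.
Bearing (16 mm plate, F_u = 450 MPa): end bolts L_c = 23 − 18/2 = 14, R_n = min(1.2×14×16×450, 2.4×16×16×450) = 120.96 kN/bolt; interior L_c = 58 − 18 = 40, R_n = 276.48 kN/bolt. φR_n = 0.75 × (2×120.96 + 4×276.48) = 1010.9 kN.
Tension rupture (net): A_n = (136 − 2×20)×16 = 1536 mm² (U = 1.0, A_e = A_n). φR_n = 0.75 × 450 × 1536 = 518.4 kN.
Governing: min(336.6, 1010.9, 518.4) = 336.6 kN → bolt shear.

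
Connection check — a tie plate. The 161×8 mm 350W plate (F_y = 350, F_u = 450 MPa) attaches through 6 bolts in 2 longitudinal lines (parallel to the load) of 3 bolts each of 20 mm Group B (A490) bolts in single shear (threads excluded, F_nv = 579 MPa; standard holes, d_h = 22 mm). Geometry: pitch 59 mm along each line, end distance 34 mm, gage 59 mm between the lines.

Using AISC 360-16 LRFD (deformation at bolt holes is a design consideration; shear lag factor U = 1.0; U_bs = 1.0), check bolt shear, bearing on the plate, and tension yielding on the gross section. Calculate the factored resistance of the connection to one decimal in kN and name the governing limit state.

405.7 kN (gross-section yield governs)

Bolt shear: A_b = π(20)²/4 = 314.16 mm². φR_n = 0.75 × 579 × 314.16 × 6 × 1 = 818.5 kN.
Bearing (8 mm plate, F_u = 450 MPa): end bolts L_c = 34 − 22/2 = 23, R_n = min(1.2×23×8×450, 2.4×20×8×450) = 99.36 kN/bolt; interior L_c = 59 − 22 = 37, R_n = 159.84 kN/bolt. φR_n = 0.75 × (2×99.36 + 4×159.84) = 628.6 kN.
Tension yield (gross): A_g = 161×8 = 1288 mm². φR_n = 0.90 × 350 × 1288 = 405.7 kN.
Governing: min(818.5, 628.6, 405.7) = 405.7 kN → gross-section yield.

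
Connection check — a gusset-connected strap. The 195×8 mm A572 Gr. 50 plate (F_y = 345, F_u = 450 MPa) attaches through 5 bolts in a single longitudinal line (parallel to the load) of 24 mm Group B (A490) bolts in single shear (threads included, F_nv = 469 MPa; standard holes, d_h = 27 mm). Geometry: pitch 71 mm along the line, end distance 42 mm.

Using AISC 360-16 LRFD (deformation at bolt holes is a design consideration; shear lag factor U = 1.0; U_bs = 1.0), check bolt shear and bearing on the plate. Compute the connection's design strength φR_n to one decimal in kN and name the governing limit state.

662.6 kN (bearing governs)

Bolt shear: A_b = π(24)²/4 = 452.39 mm². φR_n = 0.75 × 469 × 452.39 × 5 × 1 = 795.6 kN.
Bearing (8 mm plate, F_u = 450 MPa): end bolts L_c = 42 − 27/2 = 28.5, R_n = min(1.2×28.5×8×450, 2.4×24×8×450) = 123.12 kN/bolt; interior L_c = 71 − 27 = 44, R_n = 190.08 kN/bolt. φR_n = 0.75 × (1×123.12 + 4×190.08) = 662.6 kN.
Governing: min(795.6, 662.6) = 662.6 kN → bearing.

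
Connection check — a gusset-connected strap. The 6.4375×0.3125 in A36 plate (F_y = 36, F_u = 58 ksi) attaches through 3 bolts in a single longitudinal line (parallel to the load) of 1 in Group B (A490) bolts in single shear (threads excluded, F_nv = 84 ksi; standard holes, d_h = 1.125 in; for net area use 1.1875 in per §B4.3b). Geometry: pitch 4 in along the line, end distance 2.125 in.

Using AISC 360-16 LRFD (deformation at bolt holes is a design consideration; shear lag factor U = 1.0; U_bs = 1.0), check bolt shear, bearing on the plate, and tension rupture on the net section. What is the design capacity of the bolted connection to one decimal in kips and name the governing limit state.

Bolt shear: A_b = π(1)²/4 = 0.7854 in². φR_n = 0.75 × 84 × 0.7854 × 3 × 1 = 148.4 kips.
Bearing (0.3125 in plate, F_u = 58 ksi): end bolts L_c = 2.125 − 1.125/2 = 1.5625, R_n = min(1.2×1.5625×0.3125×58, 2.4×1×0.3125×58) = 33.984 kips/bolt; interior L_c = 4 − 1.125 = 2.875, R_n = 43.5 kips/bolt. φR_n = 0.75 × (1×33.984 + 2×43.5) = 90.7 kips.
Tension rupture (net): A_n = (6.4375 − 1×1.1875)×0.3125 = 1.6406 in² (U = 1.0, A_e = A_n). φR_n = 0.75 × 58 × 1.6406 = 71.4 kips.
Governing: min(148.4, 90.7, 71.4) = 71.4 kips → net-section rupture.

71.4 kips (net-section rupture governs)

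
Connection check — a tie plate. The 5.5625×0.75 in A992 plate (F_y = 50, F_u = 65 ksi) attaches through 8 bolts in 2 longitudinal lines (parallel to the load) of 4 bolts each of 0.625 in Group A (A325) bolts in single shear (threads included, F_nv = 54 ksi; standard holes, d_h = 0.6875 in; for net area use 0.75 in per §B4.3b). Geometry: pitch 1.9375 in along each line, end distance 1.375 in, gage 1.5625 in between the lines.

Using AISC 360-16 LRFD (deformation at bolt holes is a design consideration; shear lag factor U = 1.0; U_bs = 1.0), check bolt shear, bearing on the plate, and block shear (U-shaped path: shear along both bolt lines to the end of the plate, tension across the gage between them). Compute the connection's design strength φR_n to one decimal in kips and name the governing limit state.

99.4 kips (bolt shear governs)

Bolt shear: A_b = π(0.625)²/4 = 0.3068 in². φR_n = 0.75 × 54 × 0.3068 × 8 × 1 = 99.4 kips.
Bearing (0.75 in plate, F_u = 65 ksi): end bolts L_c = 1.375 − 0.6875/2 = 1.03125, R_n = min(1.2×1.03125×0.75×65, 2.4×0.625×0.75×65) = 60.328 kips/bolt; interior L_c = 1.9375 − 0.6875 = 1.25, R_n = 73.125 kips/bolt. φR_n = 0.75 × (2×60.328 + 6×73.125) = 419.6 kips.
Block shear: shear path 2×[1.375+3×1.9375] = 2×7.1875 in, A_gv = 10.781, A_nv = 2×(7.1875 − 3.5×0.75)×0.75 = 6.8438 in²; tension across gage: (1.5625 − 1×0.75)×0.75 = 0.60938 in². R_n = min(0.6×65×6.8438, 0.6×50×10.781) + 1.0×65×0.60938 = min(266.91, 323.43) + 39.61 = 306.52 kips. φR_n = 0.75 × 306.52 = 229.9 kips.
Governing: min(99.4, 419.6, 229.9) = 99.4 kips → bolt shear.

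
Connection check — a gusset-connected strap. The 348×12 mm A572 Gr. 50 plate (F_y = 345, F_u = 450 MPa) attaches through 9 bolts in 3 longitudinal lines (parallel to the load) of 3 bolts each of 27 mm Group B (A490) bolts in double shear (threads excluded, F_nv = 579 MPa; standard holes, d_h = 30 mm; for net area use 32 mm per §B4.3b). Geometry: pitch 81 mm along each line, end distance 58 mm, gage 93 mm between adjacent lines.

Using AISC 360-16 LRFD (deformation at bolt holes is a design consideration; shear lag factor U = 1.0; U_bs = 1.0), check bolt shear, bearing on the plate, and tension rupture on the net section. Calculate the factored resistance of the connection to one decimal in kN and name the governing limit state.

1020.6 kN (net-section rupture governs)

Bolt shear: A_b = π(27)²/4 = 572.56 mm². φR_n = 0.75 × 579 × 572.56 × 9 × 2 = 4475.4 kN.
Bearing (12 mm plate, F_u = 450 MPa): end bolts L_c = 58 − 30/2 = 43, R_n = min(1.2×43×12×450, 2.4×27×12×450) = 278.64 kN/bolt; interior L_c = 81 − 30 = 51, R_n = 330.48 kN/bolt. φR_n = 0.75 × (3×278.64 + 6×330.48) = 2114.1 kN.
Tension rupture (net): A_n = (348 − 3×32)×12 = 3024 mm² (U = 1.0, A_e = A_n). φR_n = 0.75 × 450 × 3024 = 1020.6 kN.
Governing: min(4475.4, 2114.1, 1020.6) = 1020.6 kN → net-section rupture.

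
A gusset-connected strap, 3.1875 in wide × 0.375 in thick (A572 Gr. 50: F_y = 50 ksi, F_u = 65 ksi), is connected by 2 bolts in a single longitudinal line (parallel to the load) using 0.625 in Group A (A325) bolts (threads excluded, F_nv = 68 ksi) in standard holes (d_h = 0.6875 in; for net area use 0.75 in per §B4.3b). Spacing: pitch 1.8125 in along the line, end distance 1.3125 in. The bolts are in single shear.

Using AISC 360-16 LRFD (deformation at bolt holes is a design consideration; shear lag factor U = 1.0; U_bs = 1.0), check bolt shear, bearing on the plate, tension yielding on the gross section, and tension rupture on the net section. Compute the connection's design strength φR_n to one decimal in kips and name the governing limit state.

31.3 kips (bolt shear governs)

Bolt shear: A_b = π(0.625)²/4 = 0.3068 in². φR_n = 0.75 × 68 × 0.3068 × 2 × 1 = 31.3 kips.
Bearing (0.375 in plate, F_u = 65 ksi): end bolts L_c = 1.3125 − 0.6875/2 = 0.96875, R_n = min(1.2×0.96875×0.375×65, 2.4×0.625×0.375×65) = 28.336 kips/bolt; interior L_c = 1.8125 − 0.6875 = 1.125, R_n = 32.906 kips/bolt. φR_n = 0.75 × (1×28.336 + 1×32.906) = 45.9 kips.
Tension yield (gross): A_g = 3.1875×0.375 = 1.1953 in². φR_n = 0.90 × 50 × 1.1953 = 53.8 kips.
Tension rupture (net): A_n = (3.1875 − 1×0.75)×0.375 = 0.91406 in² (U = 1.0, A_e = A_n). φR_n = 0.75 × 65 × 0.91406 = 44.6 kips.
Governing: min(31.3, 45.9, 53.8, 44.6) = 31.3 kips → bolt shear.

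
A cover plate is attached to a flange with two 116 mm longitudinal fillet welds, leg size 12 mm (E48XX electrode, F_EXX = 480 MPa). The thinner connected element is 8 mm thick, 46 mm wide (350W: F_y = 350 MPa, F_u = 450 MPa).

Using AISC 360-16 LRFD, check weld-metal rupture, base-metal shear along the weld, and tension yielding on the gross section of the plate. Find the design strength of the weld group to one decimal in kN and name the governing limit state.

115.9 kN (gross-section yield governs)

Weld metal: throat = 0.707×12 = 8.484 mm, L = 2×116 = 232 mm. φR_n = 0.75 × 0.6 × 480 × 8.484 × 232 = 425.2 kN.
Base metal shear (8 mm plate): yield φR_n = 1.0×0.6×350×8×232 = 389.8 kN; rupture φR_n = 0.75×0.6×450×8×232 = 375.8 kN; take 375.8 kN (rupture).
Tension yield (gross): A_g = 46×8 = 368 mm². φR_n = 0.90 × 350 × 368 = 115.9 kN.
Governing: min(425.2, 375.8, 115.9) = 115.9 kN → gross-section yield.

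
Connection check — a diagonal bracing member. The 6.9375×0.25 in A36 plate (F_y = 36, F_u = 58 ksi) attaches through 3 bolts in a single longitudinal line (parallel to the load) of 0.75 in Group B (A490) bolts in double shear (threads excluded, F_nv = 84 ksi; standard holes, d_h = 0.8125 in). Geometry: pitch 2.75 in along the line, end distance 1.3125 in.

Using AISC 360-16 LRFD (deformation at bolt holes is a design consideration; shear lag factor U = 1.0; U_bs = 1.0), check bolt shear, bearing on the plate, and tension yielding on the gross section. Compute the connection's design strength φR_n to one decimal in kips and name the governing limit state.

Bolt shear: A_b = π(0.75)²/4 = 0.44179 in². φR_n = 0.75 × 84 × 0.44179 × 3 × 2 = 167.0 kips.
Bearing (0.25 in plate, F_u = 58 ksi): end bolts L_c = 1.3125 − 0.8125/2 = 0.90625, R_n = min(1.2×0.90625×0.25×58, 2.4×0.75×0.25×58) = 15.769 kips/bolt; interior L_c = 2.75 − 0.8125 = 1.9375, R_n = 26.1 kips/bolt. φR_n = 0.75 × (1×15.769 + 2×26.1) = 51.0 kips.
Tension yield (gross): A_g = 6.9375×0.25 = 1.7344 in². φR_n = 0.90 × 36 × 1.7344 = 56.2 kips.
Governing: min(167.0, 51.0, 56.2) = 51.0 kips → bearing.

51.0 kips (bearing governs)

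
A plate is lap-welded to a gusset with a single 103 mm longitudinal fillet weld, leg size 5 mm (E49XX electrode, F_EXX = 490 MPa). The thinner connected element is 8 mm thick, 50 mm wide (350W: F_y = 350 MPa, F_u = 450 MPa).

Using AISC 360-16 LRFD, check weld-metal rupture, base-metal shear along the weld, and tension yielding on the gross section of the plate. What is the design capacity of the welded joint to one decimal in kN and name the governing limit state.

80.3 kN (weld metal governs)

Weld metal: throat = 0.707×5 = 3.535 mm, L = 103 mm. φR_n = 0.75 × 0.6 × 490 × 3.535 × 103 = 80.3 kN.
Base metal shear (8 mm plate): yield φR_n = 1.0×0.6×350×8×103 = 173.0 kN; rupture φR_n = 0.75×0.6×450×8×103 = 166.9 kN; take 166.9 kN (rupture).
Tension yield (gross): A_g = 50×8 = 400 mm². φR_n = 0.90 × 350 × 400 = 126.0 kN.
Governing: min(80.3, 166.9, 126.0) = 80.3 kN → weld metal.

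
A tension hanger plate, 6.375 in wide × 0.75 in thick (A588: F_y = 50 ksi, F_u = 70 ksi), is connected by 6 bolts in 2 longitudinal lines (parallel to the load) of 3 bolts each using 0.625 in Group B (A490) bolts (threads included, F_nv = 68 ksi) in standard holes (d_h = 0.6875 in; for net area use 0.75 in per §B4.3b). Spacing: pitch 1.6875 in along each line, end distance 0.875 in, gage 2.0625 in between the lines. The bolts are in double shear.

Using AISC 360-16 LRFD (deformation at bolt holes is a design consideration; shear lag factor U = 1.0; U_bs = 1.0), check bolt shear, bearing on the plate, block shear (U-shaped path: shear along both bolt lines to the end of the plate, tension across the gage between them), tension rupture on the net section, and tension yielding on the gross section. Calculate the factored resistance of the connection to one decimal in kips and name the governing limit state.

163.9 kips (block shear governs)

Bolt shear: A_b = π(0.625)²/4 = 0.3068 in². φR_n = 0.75 × 68 × 0.3068 × 6 × 2 = 187.8 kips.
Bearing (0.75 in plate, F_u = 70 ksi): end bolts L_c = 0.875 − 0.6875/2 = 0.53125, R_n = min(1.2×0.53125×0.75×70, 2.4×0.625×0.75×70) = 33.469 kips/bolt; interior L_c = 1.6875 − 0.6875 = 1, R_n = 63 kips/bolt. φR_n = 0.75 × (2×33.469 + 4×63) = 239.2 kips.
Block shear: shear path 2×[0.875+2×1.6875] = 2×4.25 in, A_gv = 6.375, A_nv = 2×(4.25 − 2.5×0.75)×0.75 = 3.5625 in²; tension across gage: (2.0625 − 1×0.75)×0.75 = 0.98438 in². R_n = min(0.6×70×3.5625, 0.6×50×6.375) + 1.0×70×0.98438 = min(149.63, 191.25) + 68.907 = 218.54 kips. φR_n = 0.75 × 218.54 = 163.9 kips.
Tension rupture (net): A_n = (6.375 − 2×0.75)×0.75 = 3.6563 in² (U = 1.0, A_e = A_n). φR_n = 0.75 × 70 × 3.6563 = 192.0 kips.
Tension yield (gross): A_g = 6.375×0.75 = 4.7813 in². φR_n = 0.90 × 50 × 4.7813 = 215.2 kips.
Governing: min(187.8, 239.2, 163.9, 192.0, 215.2) = 163.9 kips → block shear.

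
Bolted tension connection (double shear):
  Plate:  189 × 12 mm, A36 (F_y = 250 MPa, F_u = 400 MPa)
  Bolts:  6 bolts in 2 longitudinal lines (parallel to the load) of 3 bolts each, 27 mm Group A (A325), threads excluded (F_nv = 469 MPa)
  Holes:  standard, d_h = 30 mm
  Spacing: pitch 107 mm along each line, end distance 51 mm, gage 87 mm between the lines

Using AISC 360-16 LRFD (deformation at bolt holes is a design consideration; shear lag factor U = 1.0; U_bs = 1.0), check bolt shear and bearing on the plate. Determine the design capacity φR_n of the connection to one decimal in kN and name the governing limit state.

1244.2 kN (bearing governs)

Bolt shear: A_b = π(27)²/4 = 572.56 mm². φR_n = 0.75 × 469 × 572.56 × 6 × 2 = 2416.8 kN.
Bearing (12 mm plate, F_u = 400 MPa): end bolts L_c = 51 − 30/2 = 36, R_n = min(1.2×36×12×400, 2.4×27×12×400) = 207.36 kN/bolt; interior L_c = 107 − 30 = 77, R_n = 311.04 kN/bolt. φR_n = 0.75 × (2×207.36 + 4×311.04) = 1244.2 kN.
Governing: min(2416.8, 1244.2) = 1244.2 kN → bearing.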